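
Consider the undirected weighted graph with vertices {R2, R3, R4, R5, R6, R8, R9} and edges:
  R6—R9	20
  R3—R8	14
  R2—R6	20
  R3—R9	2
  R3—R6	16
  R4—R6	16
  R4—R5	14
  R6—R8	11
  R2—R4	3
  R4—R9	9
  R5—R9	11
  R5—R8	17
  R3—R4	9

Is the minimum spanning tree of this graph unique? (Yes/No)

Kruskal's algorithm — process edges by increasing weight (ties by edge label):
R3—R9 (2): add — endpoints in different components.
R2—R4 (3): add — endpoints in different components.
R3—R4 (9): add — endpoints in different components.
R4—R9 (9): skip — R4 and R9 already connected.
R5—R9 (11): add — endpoints in different components.
R6—R8 (11): add — endpoints in different components.
R3—R8 (14): add — endpoints in different components.
Non-tree edge R4—R9 has weight 9, equal to the heaviest edge on its tree cycle — swapping gives another MST of the same weight. Not unique.

No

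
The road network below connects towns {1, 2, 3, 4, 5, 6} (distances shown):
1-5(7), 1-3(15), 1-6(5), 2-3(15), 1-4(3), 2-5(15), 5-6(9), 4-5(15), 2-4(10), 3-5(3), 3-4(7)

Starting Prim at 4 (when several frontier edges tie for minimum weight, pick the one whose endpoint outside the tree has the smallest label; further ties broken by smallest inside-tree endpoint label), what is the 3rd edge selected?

Prim's algorithm from 4:
Step 1: frontier [1-4 3, 3-4 7, 2-4 10, 4-5 15] → take 1-4 (3); add 1.
Step 2: frontier [1-6 5, 1-5 7, 1-3 15, 3-4 7, 2-4 10, 4-5 15] → take 1-6 (5); add 6.
Step 3: frontier [1-5 7, 1-3 15, 3-4 7, 2-4 10, 4-5 15, 5-6 9] → take 3-4 (7); add 3.
Step 4: frontier [1-5 7, 3-5 3, 2-3 15, 2-4 10, 4-5 15, 5-6 9] → take 3-5 (3); add 5.
Step 5: frontier [2-3 15, 2-4 10, 2-5 15] → take 2-4 (10); add 2.
The 3rd edge added is 3-4.

3-4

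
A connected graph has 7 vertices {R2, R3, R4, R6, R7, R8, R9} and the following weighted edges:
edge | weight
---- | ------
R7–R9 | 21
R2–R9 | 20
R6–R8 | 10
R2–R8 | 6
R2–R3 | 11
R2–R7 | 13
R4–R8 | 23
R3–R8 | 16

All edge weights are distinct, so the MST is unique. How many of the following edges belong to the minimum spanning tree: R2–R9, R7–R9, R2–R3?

Kruskal: consider edges lightest-first.
R2–R8 (6): add. Components now {R4} {R2,R8} {R9} {R6} {R3} {R7}
R6–R8 (10): add. Components now {R4} {R2,R6,R8} {R9} {R3} {R7}
R2–R3 (11): add. Components now {R4} {R2,R3,R6,R8} {R9} {R7}
R2–R7 (13): add. Components now {R4} {R2,R3,R6,R7,R8} {R9}
R3–R8 (16): skip — R8 and R3 already connected.
R2–R9 (20): add. Components now {R4} {R2,R3,R6,R7,R8,R9}
R7–R9 (21): skip — R9 and R7 already connected.
R4–R8 (23): add. Components now {R2,R3,R4,R6,R7,R8,R9}
MST edge set: {R2–R8, R6–R8, R2–R3, R2–R7, R2–R9, R4–R8}.
Of the listed edges, {R2–R9, R2–R3} are in the MST → 2.

2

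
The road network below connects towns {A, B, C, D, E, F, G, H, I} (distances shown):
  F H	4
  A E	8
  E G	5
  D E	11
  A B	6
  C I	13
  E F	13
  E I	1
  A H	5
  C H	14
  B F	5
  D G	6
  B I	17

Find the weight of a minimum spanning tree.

Kruskal's algorithm — process edges by increasing weight (ties by edge label):
E I (1): add — endpoints in different components.
F H (4): add — endpoints in different components.
A H (5): add — endpoints in different components.
B F (5): add — endpoints in different components.
E G (5): add — endpoints in different components.
A B (6): skip — A and B already connected.
D G (6): add — endpoints in different components.
A E (8): add — endpoints in different components.
D E (11): skip — D and E already connected.
C I (13): add — endpoints in different components.
MST edges: E I, F H, A H, B F, E G, D G, A E, C I; total weight 1+4+5+5+5+6+8+13 = 47.

47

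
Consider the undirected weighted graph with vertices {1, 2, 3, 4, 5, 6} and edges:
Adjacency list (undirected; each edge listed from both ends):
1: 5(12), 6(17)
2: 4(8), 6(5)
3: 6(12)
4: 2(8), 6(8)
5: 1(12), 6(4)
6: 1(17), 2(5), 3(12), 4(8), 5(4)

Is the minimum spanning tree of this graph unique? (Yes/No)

No

Kruskal: consider edges lightest-first.
5—6 (4): add — endpoints in different components.
2—6 (5): add — endpoints in different components.
2—4 (8): add — endpoints in different components.
4—6 (8): skip — 4 and 6 already connected.
1—5 (12): add — endpoints in different components.
3—6 (12): add — endpoints in different components.
Non-tree edge 4—6 has weight 8, equal to the heaviest edge on its tree cycle — swapping gives another MST of the same weight. Not unique.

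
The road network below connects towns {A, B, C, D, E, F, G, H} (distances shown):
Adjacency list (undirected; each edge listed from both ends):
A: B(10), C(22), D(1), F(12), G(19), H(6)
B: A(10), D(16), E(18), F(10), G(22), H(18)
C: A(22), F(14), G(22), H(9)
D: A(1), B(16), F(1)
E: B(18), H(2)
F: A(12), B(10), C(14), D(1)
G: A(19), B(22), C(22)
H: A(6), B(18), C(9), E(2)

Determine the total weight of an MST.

48

Kruskal's algorithm — process edges by increasing weight (ties by edge label):
A–D (1): add — endpoints in different components.
D–F (1): add — endpoints in different components.
E–H (2): add — endpoints in different components.
A–H (6): add — endpoints in different components.
C–H (9): add — endpoints in different components.
A–B (10): add — endpoints in different components.
B–F (10): skip — B and F already connected.
A–F (12): skip — A and F already connected.
C–F (14): skip — C and F already connected.
B–D (16): skip — B and D already connected.
B–E (18): skip — B and E already connected.
B–H (18): skip — B and H already connected.
A–G (19): add — endpoints in different components.
MST edges: A–D, D–F, E–H, A–H, C–H, A–B, A–G; total weight 1+1+2+6+9+10+19 = 48.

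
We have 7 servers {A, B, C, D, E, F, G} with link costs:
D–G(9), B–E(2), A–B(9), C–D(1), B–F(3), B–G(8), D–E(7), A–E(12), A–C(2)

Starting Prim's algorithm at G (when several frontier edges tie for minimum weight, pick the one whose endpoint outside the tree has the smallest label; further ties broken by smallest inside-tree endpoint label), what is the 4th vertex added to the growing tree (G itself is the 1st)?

F

Prim's algorithm from G:
Step 1: cheapest edge leaving the tree is B–G (8); add B.
Step 2: cheapest edge leaving the tree is B–E (2); add E.
Step 3: cheapest edge leaving the tree is B–F (3); add F.
Step 4: cheapest edge leaving the tree is D–E (7); add D.
Step 5: cheapest edge leaving the tree is C–D (1); add C.
Step 6: cheapest edge leaving the tree is A–C (2); add A.
Vertex order: G, B, E, F, D, C, A. The 4th vertex is F.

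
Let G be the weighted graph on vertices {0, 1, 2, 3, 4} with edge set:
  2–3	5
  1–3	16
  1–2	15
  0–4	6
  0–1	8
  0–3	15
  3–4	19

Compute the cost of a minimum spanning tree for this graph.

34

Prim's algorithm from 1:
Step 1: cheapest edge leaving the tree is 0–1 (8); add 0.
Step 2: cheapest edge leaving the tree is 0–4 (6); add 4.
Step 3: cheapest edge leaving the tree is 1–2 (15); add 2.
Step 4: cheapest edge leaving the tree is 2–3 (5); add 3.
MST edges: 0–1, 0–4, 1–2, 2–3; total weight 8+6+15+5 = 34.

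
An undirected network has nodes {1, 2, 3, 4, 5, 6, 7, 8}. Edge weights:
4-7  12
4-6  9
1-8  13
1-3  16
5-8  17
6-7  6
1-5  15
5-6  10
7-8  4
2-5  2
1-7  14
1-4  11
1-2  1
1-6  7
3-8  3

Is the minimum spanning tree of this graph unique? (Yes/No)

Yes

Kruskal's algorithm — process edges by increasing weight (ties by edge label):
1-2 (1): add — endpoints in different components.
2-5 (2): add — endpoints in different components.
3-8 (3): add — endpoints in different components.
7-8 (4): add — endpoints in different components.
6-7 (6): add — endpoints in different components.
1-6 (7): add — endpoints in different components.
4-6 (9): add — endpoints in different components.
Every non-tree edge has weight strictly greater than the heaviest edge on the tree path between its endpoints, so the MST is unique.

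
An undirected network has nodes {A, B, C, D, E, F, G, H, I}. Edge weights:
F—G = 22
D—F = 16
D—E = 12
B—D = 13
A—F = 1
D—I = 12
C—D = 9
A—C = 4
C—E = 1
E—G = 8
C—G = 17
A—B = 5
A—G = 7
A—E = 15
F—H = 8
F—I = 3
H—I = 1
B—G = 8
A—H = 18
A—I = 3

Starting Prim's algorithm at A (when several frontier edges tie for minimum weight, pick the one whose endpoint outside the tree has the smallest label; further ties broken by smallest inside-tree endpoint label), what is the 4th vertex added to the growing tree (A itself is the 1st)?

H

Grow the tree from A using Prim:
Step 1: cheapest edge leaving the tree is A—F (1); add F.
Step 2: cheapest edge leaving the tree is A—I (3); add I.
Step 3: cheapest edge leaving the tree is H—I (1); add H.
Step 4: cheapest edge leaving the tree is A—C (4); add C.
Step 5: cheapest edge leaving the tree is C—E (1); add E.
Step 6: cheapest edge leaving the tree is A—B (5); add B.
Step 7: cheapest edge leaving the tree is A—G (7); add G.
Step 8: cheapest edge leaving the tree is C—D (9); add D.
Vertex order: A, F, I, H, C, E, B, G, D. The 4th vertex is H.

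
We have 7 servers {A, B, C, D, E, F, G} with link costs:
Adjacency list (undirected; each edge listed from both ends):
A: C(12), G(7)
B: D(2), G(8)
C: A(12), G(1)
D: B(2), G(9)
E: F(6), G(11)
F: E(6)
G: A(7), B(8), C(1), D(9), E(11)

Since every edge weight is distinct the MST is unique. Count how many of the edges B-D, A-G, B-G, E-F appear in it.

Sort edges by weight, then run Kruskal:
C-G (1): add — endpoints in different components.
B-D (2): add — endpoints in different components.
E-F (6): add — endpoints in different components.
A-G (7): add — endpoints in different components.
B-G (8): add — endpoints in different components.
D-G (9): skip — D and G already connected.
E-G (11): add — endpoints in different components.
MST edge set: {C-G, B-D, E-F, A-G, B-G, E-G}.
Of the listed edges, {B-D, A-G, B-G, E-F} are in the MST → 4.

4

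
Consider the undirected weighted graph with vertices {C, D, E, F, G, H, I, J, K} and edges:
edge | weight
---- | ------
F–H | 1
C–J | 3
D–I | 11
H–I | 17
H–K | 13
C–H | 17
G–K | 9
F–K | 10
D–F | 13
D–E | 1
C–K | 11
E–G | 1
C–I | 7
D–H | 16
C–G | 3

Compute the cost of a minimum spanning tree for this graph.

35

Kruskal: consider edges lightest-first.
D–E (1): add — endpoints in different components.
E–G (1): add — endpoints in different components.
F–H (1): add — endpoints in different components.
C–G (3): add — endpoints in different components.
C–J (3): add — endpoints in different components.
C–I (7): add — endpoints in different components.
G–K (9): add — endpoints in different components.
F–K (10): add — endpoints in different components.
MST edges: D–E, E–G, F–H, C–G, C–J, C–I, G–K, F–K; total weight 1+1+1+3+3+7+9+10 = 35.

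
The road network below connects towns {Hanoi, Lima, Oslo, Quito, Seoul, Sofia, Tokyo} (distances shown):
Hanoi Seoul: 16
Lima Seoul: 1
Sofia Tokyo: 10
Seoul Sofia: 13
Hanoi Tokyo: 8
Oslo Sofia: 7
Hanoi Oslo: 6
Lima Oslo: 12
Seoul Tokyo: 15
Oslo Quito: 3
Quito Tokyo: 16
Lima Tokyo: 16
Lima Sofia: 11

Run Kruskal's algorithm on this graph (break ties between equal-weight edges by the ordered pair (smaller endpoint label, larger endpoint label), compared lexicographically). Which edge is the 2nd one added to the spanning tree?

Kruskal's algorithm — process edges by increasing weight (ties by edge label):
Lima Seoul (1): add — endpoints in different components.
Oslo Quito (3): add — endpoints in different components.
Hanoi Oslo (6): add — endpoints in different components.
Oslo Sofia (7): add — endpoints in different components.
Hanoi Tokyo (8): add — endpoints in different components.
Sofia Tokyo (10): skip — Sofia and Tokyo already connected.
Lima Sofia (11): add — endpoints in different components.
The 2nd edge added is Oslo Quito.

Oslo-Quito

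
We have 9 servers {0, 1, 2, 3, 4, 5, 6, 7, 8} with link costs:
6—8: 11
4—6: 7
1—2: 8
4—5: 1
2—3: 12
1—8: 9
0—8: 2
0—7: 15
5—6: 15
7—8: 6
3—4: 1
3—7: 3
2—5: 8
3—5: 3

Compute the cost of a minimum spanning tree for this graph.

36

Kruskal's algorithm — process edges by increasing weight (ties by edge label):
3—4 (1): add — endpoints in different components.
4—5 (1): add — endpoints in different components.
0—8 (2): add — endpoints in different components.
3—5 (3): skip — 3 and 5 already connected.
3—7 (3): add — endpoints in different components.
7—8 (6): add — endpoints in different components.
4—6 (7): add — endpoints in different components.
1—2 (8): add — endpoints in different components.
2—5 (8): add — endpoints in different components.
MST edges: 3—4, 4—5, 0—8, 3—7, 7—8, 4—6, 1—2, 2—5; total weight 1+1+2+3+6+7+8+8 = 36.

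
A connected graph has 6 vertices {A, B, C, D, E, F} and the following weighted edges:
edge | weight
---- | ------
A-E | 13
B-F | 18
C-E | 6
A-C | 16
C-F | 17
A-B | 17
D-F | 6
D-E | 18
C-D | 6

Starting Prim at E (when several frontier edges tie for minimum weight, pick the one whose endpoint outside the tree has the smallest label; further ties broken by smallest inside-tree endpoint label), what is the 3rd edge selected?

Prim, starting at E.
Step 1: cheapest edge leaving the tree is C-E (6); add C.
Step 2: cheapest edge leaving the tree is C-D (6); add D.
Step 3: cheapest edge leaving the tree is D-F (6); add F.
Step 4: cheapest edge leaving the tree is A-E (13); add A.
Step 5: cheapest edge leaving the tree is A-B (17); add B.
The 3rd edge added is D-F.

D-F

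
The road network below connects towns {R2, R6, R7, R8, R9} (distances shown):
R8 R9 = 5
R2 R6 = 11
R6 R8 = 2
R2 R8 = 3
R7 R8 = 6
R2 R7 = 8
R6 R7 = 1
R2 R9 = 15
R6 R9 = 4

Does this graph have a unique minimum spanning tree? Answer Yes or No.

Sort edges by weight, then run Kruskal:
R6 R7 (1): add. Components now {R2} {R6,R7} {R8} {R9}
R6 R8 (2): add. Components now {R2} {R6,R7,R8} {R9}
R2 R8 (3): add. Components now {R2,R6,R7,R8} {R9}
R6 R9 (4): add. Components now {R2,R6,R7,R8,R9}
Every non-tree edge has weight strictly greater than the heaviest edge on the tree path between its endpoints, so the MST is unique.

Yes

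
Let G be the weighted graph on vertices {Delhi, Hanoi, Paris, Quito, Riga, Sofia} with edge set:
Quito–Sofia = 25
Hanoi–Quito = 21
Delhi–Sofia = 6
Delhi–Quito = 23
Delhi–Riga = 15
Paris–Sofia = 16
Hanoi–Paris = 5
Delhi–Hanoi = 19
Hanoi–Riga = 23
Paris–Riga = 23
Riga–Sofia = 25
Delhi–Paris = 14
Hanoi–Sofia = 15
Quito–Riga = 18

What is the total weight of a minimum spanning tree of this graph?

Grow the tree from Delhi using Prim:
Step 1: cheapest edge leaving the tree is Delhi–Sofia (6); add Sofia.
Step 2: cheapest edge leaving the tree is Delhi–Paris (14); add Paris.
Step 3: cheapest edge leaving the tree is Hanoi–Paris (5); add Hanoi.
Step 4: cheapest edge leaving the tree is Delhi–Riga (15); add Riga.
Step 5: cheapest edge leaving the tree is Quito–Riga (18); add Quito.
MST edges: Delhi–Sofia, Delhi–Paris, Hanoi–Paris, Delhi–Riga, Quito–Riga; total weight 6+14+5+15+18 = 58.

58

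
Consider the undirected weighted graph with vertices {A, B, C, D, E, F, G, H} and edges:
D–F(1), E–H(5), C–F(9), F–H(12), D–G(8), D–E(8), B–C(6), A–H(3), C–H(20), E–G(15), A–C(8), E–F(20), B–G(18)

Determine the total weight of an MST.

39

Prim, starting at E.
Step 1: cheapest edge leaving the tree is E–H (5); add H.
Step 2: cheapest edge leaving the tree is A–H (3); add A.
Step 3: cheapest edge leaving the tree is A–C (8); add C.
Step 4: cheapest edge leaving the tree is B–C (6); add B.
Step 5: cheapest edge leaving the tree is D–E (8); add D.
Step 6: cheapest edge leaving the tree is D–F (1); add F.
Step 7: cheapest edge leaving the tree is D–G (8); add G.
MST edges: E–H, A–H, A–C, B–C, D–E, D–F, D–G; total weight 5+3+8+6+8+1+8 = 39.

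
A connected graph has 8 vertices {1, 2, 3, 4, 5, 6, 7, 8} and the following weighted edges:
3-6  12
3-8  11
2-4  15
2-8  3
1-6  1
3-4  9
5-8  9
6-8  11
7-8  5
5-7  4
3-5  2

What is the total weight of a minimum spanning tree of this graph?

35

Kruskal's algorithm — process edges by increasing weight (ties by edge label):
1-6 (1): add — endpoints in different components.
3-5 (2): add — endpoints in different components.
2-8 (3): add — endpoints in different components.
5-7 (4): add — endpoints in different components.
7-8 (5): add — endpoints in different components.
3-4 (9): add — endpoints in different components.
5-8 (9): skip — 5 and 8 already connected.
3-8 (11): skip — 3 and 8 already connected.
6-8 (11): add — endpoints in different components.
MST edges: 1-6, 3-5, 2-8, 5-7, 7-8, 3-4, 6-8; total weight 1+2+3+4+5+9+11 = 35.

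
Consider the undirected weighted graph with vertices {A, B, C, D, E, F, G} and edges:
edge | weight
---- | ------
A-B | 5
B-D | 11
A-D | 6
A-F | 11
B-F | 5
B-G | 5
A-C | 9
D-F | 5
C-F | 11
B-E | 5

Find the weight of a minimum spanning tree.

34

Grow the tree from G using Prim:
Step 1: frontier [B-G 5] → take B-G (5); add B.
Step 2: frontier [A-B 5, B-E 5, B-F 5, B-D 11] → take A-B (5); add A.
Step 3: frontier [A-D 6, A-C 9, A-F 11, B-E 5, B-F 5, B-D 11] → take B-E (5); add E.
Step 4: frontier [A-D 6, A-C 9, A-F 11, B-F 5, B-D 11] → take B-F (5); add F.
Step 5: frontier [A-D 6, A-C 9, B-D 11, D-F 5, C-F 11] → take D-F (5); add D.
Step 6: frontier [A-C 9, C-F 11] → take A-C (9); add C.
MST edges: B-G, A-B, B-E, B-F, D-F, A-C; total weight 5+5+5+5+5+9 = 34.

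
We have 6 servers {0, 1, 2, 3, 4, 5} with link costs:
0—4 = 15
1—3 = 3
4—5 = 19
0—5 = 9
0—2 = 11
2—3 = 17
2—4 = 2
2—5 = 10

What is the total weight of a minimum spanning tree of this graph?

Kruskal's algorithm — process edges by increasing weight (ties by edge label):
2—4 (2): add — endpoints in different components.
1—3 (3): add — endpoints in different components.
0—5 (9): add — endpoints in different components.
2—5 (10): add — endpoints in different components.
0—2 (11): skip — 0 and 2 already connected.
0—4 (15): skip — 0 and 4 already connected.
2—3 (17): add — endpoints in different components.
MST edges: 2—4, 1—3, 0—5, 2—5, 2—3; total weight 2+3+9+10+17 = 41.

41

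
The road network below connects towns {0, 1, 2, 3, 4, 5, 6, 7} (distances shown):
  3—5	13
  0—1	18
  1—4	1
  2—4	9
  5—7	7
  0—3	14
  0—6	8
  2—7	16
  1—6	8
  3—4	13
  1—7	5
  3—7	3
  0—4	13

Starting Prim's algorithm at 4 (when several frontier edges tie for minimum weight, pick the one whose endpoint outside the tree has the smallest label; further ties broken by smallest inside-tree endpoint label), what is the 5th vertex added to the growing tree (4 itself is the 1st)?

Grow the tree from 4 using Prim:
Step 1: cheapest edge leaving the tree is 1—4 (1); add 1.
Step 2: cheapest edge leaving the tree is 1—7 (5); add 7.
Step 3: cheapest edge leaving the tree is 3—7 (3); add 3.
Step 4: cheapest edge leaving the tree is 5—7 (7); add 5.
Step 5: cheapest edge leaving the tree is 1—6 (8); add 6.
Step 6: cheapest edge leaving the tree is 0—6 (8); add 0.
Step 7: cheapest edge leaving the tree is 2—4 (9); add 2.
Vertex order: 4, 1, 7, 3, 5, 6, 0, 2. The 5th vertex is 5.

5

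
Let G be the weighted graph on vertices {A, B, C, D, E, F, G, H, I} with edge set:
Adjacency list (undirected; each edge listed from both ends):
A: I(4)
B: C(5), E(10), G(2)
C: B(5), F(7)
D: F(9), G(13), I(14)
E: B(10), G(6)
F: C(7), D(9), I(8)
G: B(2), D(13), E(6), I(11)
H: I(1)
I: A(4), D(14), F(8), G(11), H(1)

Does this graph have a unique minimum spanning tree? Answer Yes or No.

Yes

Kruskal's algorithm — process edges by increasing weight (ties by edge label):
H—I (1): add — endpoints in different components.
B—G (2): add — endpoints in different components.
A—I (4): add — endpoints in different components.
B—C (5): add — endpoints in different components.
E—G (6): add — endpoints in different components.
C—F (7): add — endpoints in different components.
F—I (8): add — endpoints in different components.
D—F (9): add — endpoints in different components.
Every non-tree edge has weight strictly greater than the heaviest edge on the tree path between its endpoints, so the MST is unique.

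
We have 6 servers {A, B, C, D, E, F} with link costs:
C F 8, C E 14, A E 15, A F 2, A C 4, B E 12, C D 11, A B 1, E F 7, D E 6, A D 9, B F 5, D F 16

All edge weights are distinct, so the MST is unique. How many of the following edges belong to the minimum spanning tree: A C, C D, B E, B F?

1

Kruskal: consider edges lightest-first.
A B (1): add. Components now {A,B} {C} {D} {E} {F}
A F (2): add. Components now {A,B,F} {C} {D} {E}
A C (4): add. Components now {A,B,C,F} {D} {E}
B F (5): skip — B and F already connected.
D E (6): add. Components now {A,B,C,F} {D,E}
E F (7): add. Components now {A,B,C,D,E,F}
MST edge set: {A B, A F, A C, D E, E F}.
Of the listed edges, {A C} are in the MST → 1.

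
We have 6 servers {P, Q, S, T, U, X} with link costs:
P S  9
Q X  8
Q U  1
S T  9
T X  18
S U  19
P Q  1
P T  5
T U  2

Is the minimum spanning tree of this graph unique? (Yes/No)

No

Kruskal: consider edges lightest-first.
P Q (1): add — endpoints in different components.
Q U (1): add — endpoints in different components.
T U (2): add — endpoints in different components.
P T (5): skip — P and T already connected.
Q X (8): add — endpoints in different components.
P S (9): add — endpoints in different components.
Non-tree edge S T has weight 9, equal to the heaviest edge on its tree cycle — swapping gives another MST of the same weight. Not unique.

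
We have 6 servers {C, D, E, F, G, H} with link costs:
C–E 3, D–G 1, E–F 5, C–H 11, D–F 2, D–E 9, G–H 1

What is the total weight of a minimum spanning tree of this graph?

12

Grow the tree from E using Prim:
Step 1: cheapest edge leaving the tree is C–E (3); add C.
Step 2: cheapest edge leaving the tree is E–F (5); add F.
Step 3: cheapest edge leaving the tree is D–F (2); add D.
Step 4: cheapest edge leaving the tree is D–G (1); add G.
Step 5: cheapest edge leaving the tree is G–H (1); add H.
MST edges: C–E, E–F, D–F, D–G, G–H; total weight 3+5+2+1+1 = 12.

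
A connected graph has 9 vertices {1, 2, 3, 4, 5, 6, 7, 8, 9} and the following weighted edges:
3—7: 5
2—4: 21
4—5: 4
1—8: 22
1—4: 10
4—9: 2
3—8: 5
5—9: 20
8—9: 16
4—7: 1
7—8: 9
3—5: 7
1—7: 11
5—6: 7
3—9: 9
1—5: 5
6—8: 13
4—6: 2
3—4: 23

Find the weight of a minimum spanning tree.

Kruskal's algorithm — process edges by increasing weight (ties by edge label):
4—7 (1): add — endpoints in different components.
4—6 (2): add — endpoints in different components.
4—9 (2): add — endpoints in different components.
4—5 (4): add — endpoints in different components.
1—5 (5): add — endpoints in different components.
3—7 (5): add — endpoints in different components.
3—8 (5): add — endpoints in different components.
3—5 (7): skip — 3 and 5 already connected.
5—6 (7): skip — 5 and 6 already connected.
3—9 (9): skip — 3 and 9 already connected.
7—8 (9): skip — 7 and 8 already connected.
1—4 (10): skip — 1 and 4 already connected.
1—7 (11): skip — 1 and 7 already connected.
6—8 (13): skip — 6 and 8 already connected.
8—9 (16): skip — 8 and 9 already connected.
5—9 (20): skip — 5 and 9 already connected.
2—4 (21): add — endpoints in different components.
MST edges: 4—7, 4—6, 4—9, 4—5, 1—5, 3—7, 3—8, 2—4; total weight 1+2+2+4+5+5+5+21 = 45.

45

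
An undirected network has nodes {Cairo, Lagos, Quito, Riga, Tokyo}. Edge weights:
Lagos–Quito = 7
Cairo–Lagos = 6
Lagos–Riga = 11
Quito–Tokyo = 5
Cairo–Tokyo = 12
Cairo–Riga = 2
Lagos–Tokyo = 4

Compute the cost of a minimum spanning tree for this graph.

Kruskal's algorithm — process edges by increasing weight (ties by edge label):
Cairo–Riga (2): add — endpoints in different components.
Lagos–Tokyo (4): add — endpoints in different components.
Quito–Tokyo (5): add — endpoints in different components.
Cairo–Lagos (6): add — endpoints in different components.
MST edges: Cairo–Riga, Lagos–Tokyo, Quito–Tokyo, Cairo–Lagos; total weight 2+4+5+6 = 17.

17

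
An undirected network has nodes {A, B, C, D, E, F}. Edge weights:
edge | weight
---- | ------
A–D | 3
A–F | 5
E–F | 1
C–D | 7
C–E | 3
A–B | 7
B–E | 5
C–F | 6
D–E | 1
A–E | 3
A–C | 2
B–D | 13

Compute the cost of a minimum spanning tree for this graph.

12

Kruskal's algorithm — process edges by increasing weight (ties by edge label):
D–E (1): add. Components now {A} {B} {C} {D,E} {F}
E–F (1): add. Components now {A} {B} {C} {D,E,F}
A–C (2): add. Components now {A,C} {B} {D,E,F}
A–D (3): add. Components now {A,C,D,E,F} {B}
A–E (3): skip — A and E already connected.
C–E (3): skip — C and E already connected.
A–F (5): skip — A and F already connected.
B–E (5): add. Components now {A,B,C,D,E,F}
MST edges: D–E, E–F, A–C, A–D, B–E; total weight 1+1+2+3+5 = 12.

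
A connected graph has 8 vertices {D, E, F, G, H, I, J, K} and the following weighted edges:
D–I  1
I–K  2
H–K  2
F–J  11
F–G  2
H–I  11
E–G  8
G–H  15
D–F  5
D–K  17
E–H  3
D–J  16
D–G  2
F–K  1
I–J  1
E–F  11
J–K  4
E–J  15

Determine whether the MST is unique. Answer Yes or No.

No

Sort edges by weight, then run Kruskal:
D–I (1): add — endpoints in different components.
F–K (1): add — endpoints in different components.
I–J (1): add — endpoints in different components.
D–G (2): add — endpoints in different components.
F–G (2): add — endpoints in different components.
H–K (2): add — endpoints in different components.
I–K (2): skip — I and K already connected.
E–H (3): add — endpoints in different components.
Non-tree edge I–K has weight 2, equal to the heaviest edge on its tree cycle — swapping gives another MST of the same weight. Not unique.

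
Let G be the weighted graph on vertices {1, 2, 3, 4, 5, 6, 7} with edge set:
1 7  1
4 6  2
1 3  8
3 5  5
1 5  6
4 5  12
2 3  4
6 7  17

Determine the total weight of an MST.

Kruskal's algorithm — process edges by increasing weight (ties by edge label):
1 7 (1): add. Components now {1,7} {2} {3} {4} {5} {6}
4 6 (2): add. Components now {1,7} {2} {3} {4,6} {5}
2 3 (4): add. Components now {1,7} {2,3} {4,6} {5}
3 5 (5): add. Components now {1,7} {2,3,5} {4,6}
1 5 (6): add. Components now {1,2,3,5,7} {4,6}
1 3 (8): skip — 1 and 3 already connected.
4 5 (12): add. Components now {1,2,3,4,5,6,7}
MST edges: 1 7, 4 6, 2 3, 3 5, 1 5, 4 5; total weight 1+2+4+5+6+12 = 30.

30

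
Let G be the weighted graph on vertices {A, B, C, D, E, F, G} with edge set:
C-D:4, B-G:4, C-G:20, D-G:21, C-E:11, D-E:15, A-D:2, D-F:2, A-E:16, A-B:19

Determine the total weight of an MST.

Kruskal's algorithm — process edges by increasing weight (ties by edge label):
A-D (2): add — endpoints in different components.
D-F (2): add — endpoints in different components.
B-G (4): add — endpoints in different components.
C-D (4): add — endpoints in different components.
C-E (11): add — endpoints in different components.
D-E (15): skip — D and E already connected.
A-E (16): skip — A and E already connected.
A-B (19): add — endpoints in different components.
MST edges: A-D, D-F, B-G, C-D, C-E, A-B; total weight 2+2+4+4+11+19 = 42.

42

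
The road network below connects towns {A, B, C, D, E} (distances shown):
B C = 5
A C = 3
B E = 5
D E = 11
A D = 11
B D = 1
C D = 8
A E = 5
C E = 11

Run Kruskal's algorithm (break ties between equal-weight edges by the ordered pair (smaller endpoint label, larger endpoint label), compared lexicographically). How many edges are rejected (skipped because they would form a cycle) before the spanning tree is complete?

Sort edges by weight, then run Kruskal:
B D (1): add. Components now {A} {B,D} {C} {E}
A C (3): add. Components now {A,C} {B,D} {E}
A E (5): add. Components now {A,C,E} {B,D}
B C (5): add. Components now {A,B,C,D,E}
Edges rejected before the tree was complete: 0.

0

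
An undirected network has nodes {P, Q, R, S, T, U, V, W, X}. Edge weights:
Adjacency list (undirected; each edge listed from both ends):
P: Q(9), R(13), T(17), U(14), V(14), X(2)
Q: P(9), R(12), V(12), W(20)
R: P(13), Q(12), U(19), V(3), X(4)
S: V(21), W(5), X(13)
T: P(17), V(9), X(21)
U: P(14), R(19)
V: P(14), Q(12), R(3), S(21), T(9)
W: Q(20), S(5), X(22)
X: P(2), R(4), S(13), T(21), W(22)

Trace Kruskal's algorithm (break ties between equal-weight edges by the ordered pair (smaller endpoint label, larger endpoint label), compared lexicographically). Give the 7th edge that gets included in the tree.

S-X

Kruskal: consider edges lightest-first.
P-X (2): add — endpoints in different components.
R-V (3): add — endpoints in different components.
R-X (4): add — endpoints in different components.
S-W (5): add — endpoints in different components.
P-Q (9): add — endpoints in different components.
T-V (9): add — endpoints in different components.
Q-R (12): skip — Q and R already connected.
Q-V (12): skip — Q and V already connected.
P-R (13): skip — P and R already connected.
S-X (13): add — endpoints in different components.
P-U (14): add — endpoints in different components.
The 7th edge added is S-X.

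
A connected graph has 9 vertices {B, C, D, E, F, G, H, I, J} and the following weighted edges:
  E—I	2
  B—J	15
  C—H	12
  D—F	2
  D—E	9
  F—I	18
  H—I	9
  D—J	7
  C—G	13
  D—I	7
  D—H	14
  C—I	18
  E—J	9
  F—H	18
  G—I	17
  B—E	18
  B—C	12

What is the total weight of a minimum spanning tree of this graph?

Sort edges by weight, then run Kruskal:
D—F (2): add — endpoints in different components.
E—I (2): add — endpoints in different components.
D—I (7): add — endpoints in different components.
D—J (7): add — endpoints in different components.
D—E (9): skip — D and E already connected.
E—J (9): skip — E and J already connected.
H—I (9): add — endpoints in different components.
B—C (12): add — endpoints in different components.
C—H (12): add — endpoints in different components.
C—G (13): add — endpoints in different components.
MST edges: D—F, E—I, D—I, D—J, H—I, B—C, C—H, C—G; total weight 2+2+7+7+9+12+12+13 = 64.

64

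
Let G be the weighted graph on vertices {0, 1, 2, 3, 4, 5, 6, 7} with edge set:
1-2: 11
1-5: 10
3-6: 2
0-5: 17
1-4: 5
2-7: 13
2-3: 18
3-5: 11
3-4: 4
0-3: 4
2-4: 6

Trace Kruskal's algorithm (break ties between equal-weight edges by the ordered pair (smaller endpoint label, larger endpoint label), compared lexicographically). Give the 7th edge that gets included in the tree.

2-7

Kruskal's algorithm — process edges by increasing weight (ties by edge label):
3-6 (2): add — endpoints in different components.
0-3 (4): add — endpoints in different components.
3-4 (4): add — endpoints in different components.
1-4 (5): add — endpoints in different components.
2-4 (6): add — endpoints in different components.
1-5 (10): add — endpoints in different components.
1-2 (11): skip — 1 and 2 already connected.
3-5 (11): skip — 3 and 5 already connected.
2-7 (13): add — endpoints in different components.
The 7th edge added is 2-7.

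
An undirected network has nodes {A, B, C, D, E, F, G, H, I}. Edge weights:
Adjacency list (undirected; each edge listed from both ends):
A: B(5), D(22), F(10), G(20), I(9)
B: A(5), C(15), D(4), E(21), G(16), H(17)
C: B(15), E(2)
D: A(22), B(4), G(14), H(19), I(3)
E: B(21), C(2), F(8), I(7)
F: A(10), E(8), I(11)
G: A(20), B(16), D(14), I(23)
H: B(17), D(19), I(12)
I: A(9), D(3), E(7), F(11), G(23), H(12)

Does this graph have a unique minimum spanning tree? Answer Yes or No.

Sort edges by weight, then run Kruskal:
C E (2): add — endpoints in different components.
D I (3): add — endpoints in different components.
B D (4): add — endpoints in different components.
A B (5): add — endpoints in different components.
E I (7): add — endpoints in different components.
E F (8): add — endpoints in different components.
A I (9): skip — A and I already connected.
A F (10): skip — A and F already connected.
F I (11): skip — F and I already connected.
H I (12): add — endpoints in different components.
D G (14): add — endpoints in different components.
Every non-tree edge has weight strictly greater than the heaviest edge on the tree path between its endpoints, so the MST is unique.

Yes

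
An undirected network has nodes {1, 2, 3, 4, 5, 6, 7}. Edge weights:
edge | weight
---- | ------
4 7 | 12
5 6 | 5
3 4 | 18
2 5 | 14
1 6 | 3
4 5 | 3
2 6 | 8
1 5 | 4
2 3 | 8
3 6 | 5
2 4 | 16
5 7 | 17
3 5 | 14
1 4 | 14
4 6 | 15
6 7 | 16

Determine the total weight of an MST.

35

Prim, starting at 6.
Step 1: cheapest edge leaving the tree is 1 6 (3); add 1.
Step 2: cheapest edge leaving the tree is 1 5 (4); add 5.
Step 3: cheapest edge leaving the tree is 4 5 (3); add 4.
Step 4: cheapest edge leaving the tree is 3 6 (5); add 3.
Step 5: cheapest edge leaving the tree is 2 3 (8); add 2.
Step 6: cheapest edge leaving the tree is 4 7 (12); add 7.
MST edges: 1 6, 1 5, 4 5, 3 6, 2 3, 4 7; total weight 3+4+3+5+8+12 = 35.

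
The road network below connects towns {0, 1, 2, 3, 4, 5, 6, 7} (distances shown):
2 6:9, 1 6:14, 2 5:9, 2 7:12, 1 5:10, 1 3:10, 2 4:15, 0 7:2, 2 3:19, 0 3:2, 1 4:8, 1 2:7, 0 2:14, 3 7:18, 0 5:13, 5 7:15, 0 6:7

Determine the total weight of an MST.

44

Kruskal: consider edges lightest-first.
0 3 (2): add — endpoints in different components.
0 7 (2): add — endpoints in different components.
0 6 (7): add — endpoints in different components.
1 2 (7): add — endpoints in different components.
1 4 (8): add — endpoints in different components.
2 5 (9): add — endpoints in different components.
2 6 (9): add — endpoints in different components.
MST edges: 0 3, 0 7, 0 6, 1 2, 1 4, 2 5, 2 6; total weight 2+2+7+7+8+9+9 = 44.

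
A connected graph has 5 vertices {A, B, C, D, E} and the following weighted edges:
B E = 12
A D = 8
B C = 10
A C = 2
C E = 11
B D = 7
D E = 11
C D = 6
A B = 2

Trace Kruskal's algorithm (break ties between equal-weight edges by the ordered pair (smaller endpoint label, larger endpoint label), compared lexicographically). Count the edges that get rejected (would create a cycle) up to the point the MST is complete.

3

Kruskal's algorithm — process edges by increasing weight (ties by edge label):
A B (2): add — endpoints in different components.
A C (2): add — endpoints in different components.
C D (6): add — endpoints in different components.
B D (7): skip — B and D already connected.
A D (8): skip — A and D already connected.
B C (10): skip — B and C already connected.
C E (11): add — endpoints in different components.
Edges rejected before the tree was complete: 3.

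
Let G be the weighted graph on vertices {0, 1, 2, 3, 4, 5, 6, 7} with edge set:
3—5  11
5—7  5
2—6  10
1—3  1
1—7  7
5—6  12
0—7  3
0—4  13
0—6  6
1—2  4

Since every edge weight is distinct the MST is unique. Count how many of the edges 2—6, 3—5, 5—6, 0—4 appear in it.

1

Kruskal's algorithm — process edges by increasing weight (ties by edge label):
1—3 (1): add — endpoints in different components.
0—7 (3): add — endpoints in different components.
1—2 (4): add — endpoints in different components.
5—7 (5): add — endpoints in different components.
0—6 (6): add — endpoints in different components.
1—7 (7): add — endpoints in different components.
2—6 (10): skip — 2 and 6 already connected.
3—5 (11): skip — 3 and 5 already connected.
5—6 (12): skip — 5 and 6 already connected.
0—4 (13): add — endpoints in different components.
MST edge set: {1—3, 0—7, 1—2, 5—7, 0—6, 1—7, 0—4}.
Of the listed edges, {0—4} are in the MST → 1.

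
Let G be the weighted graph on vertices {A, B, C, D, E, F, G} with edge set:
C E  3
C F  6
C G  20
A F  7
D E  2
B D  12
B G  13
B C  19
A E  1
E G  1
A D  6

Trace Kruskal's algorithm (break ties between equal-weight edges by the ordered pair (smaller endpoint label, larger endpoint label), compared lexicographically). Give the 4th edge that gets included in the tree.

C-E

Kruskal: consider edges lightest-first.
A E (1): add. Components now {A,E} {B} {C} {D} {F} {G}
E G (1): add. Components now {A,E,G} {B} {C} {D} {F}
D E (2): add. Components now {A,D,E,G} {B} {C} {F}
C E (3): add. Components now {A,C,D,E,G} {B} {F}
A D (6): skip — A and D already connected.
C F (6): add. Components now {A,C,D,E,F,G} {B}
A F (7): skip — A and F already connected.
B D (12): add. Components now {A,B,C,D,E,F,G}
The 4th edge added is C E.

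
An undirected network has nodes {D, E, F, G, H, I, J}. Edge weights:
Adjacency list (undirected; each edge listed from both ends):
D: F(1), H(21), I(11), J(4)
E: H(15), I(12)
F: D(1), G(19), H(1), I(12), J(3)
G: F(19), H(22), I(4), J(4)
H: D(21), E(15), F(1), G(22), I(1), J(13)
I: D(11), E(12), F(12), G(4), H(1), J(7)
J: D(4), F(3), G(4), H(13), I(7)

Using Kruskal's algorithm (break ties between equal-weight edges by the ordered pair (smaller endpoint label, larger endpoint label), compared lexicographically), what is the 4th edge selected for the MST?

F-J

Kruskal: consider edges lightest-first.
D-F (1): add — endpoints in different components.
F-H (1): add — endpoints in different components.
H-I (1): add — endpoints in different components.
F-J (3): add — endpoints in different components.
D-J (4): skip — D and J already connected.
G-I (4): add — endpoints in different components.
G-J (4): skip — G and J already connected.
I-J (7): skip — I and J already connected.
D-I (11): skip — D and I already connected.
E-I (12): add — endpoints in different components.
The 4th edge added is F-J.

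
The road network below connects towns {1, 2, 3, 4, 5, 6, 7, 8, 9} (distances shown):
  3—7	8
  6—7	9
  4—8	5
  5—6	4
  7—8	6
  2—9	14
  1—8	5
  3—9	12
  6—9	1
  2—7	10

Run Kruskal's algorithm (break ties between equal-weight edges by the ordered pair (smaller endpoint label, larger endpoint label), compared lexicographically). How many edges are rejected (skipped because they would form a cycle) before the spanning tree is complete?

Kruskal: consider edges lightest-first.
6—9 (1): add — endpoints in different components.
5—6 (4): add — endpoints in different components.
1—8 (5): add — endpoints in different components.
4—8 (5): add — endpoints in different components.
7—8 (6): add — endpoints in different components.
3—7 (8): add — endpoints in different components.
6—7 (9): add — endpoints in different components.
2—7 (10): add — endpoints in different components.
Edges rejected before the tree was complete: 0.

0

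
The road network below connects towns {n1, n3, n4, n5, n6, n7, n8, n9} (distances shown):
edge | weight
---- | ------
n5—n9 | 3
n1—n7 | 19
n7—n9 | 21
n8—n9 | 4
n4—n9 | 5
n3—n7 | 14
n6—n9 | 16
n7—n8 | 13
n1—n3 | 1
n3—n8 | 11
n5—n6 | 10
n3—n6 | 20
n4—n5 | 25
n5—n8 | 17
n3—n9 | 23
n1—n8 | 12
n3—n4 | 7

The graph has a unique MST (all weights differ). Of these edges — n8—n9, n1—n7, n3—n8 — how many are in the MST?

1

Kruskal: consider edges lightest-first.
n1—n3 (1): add — endpoints in different components.
n5—n9 (3): add — endpoints in different components.
n8—n9 (4): add — endpoints in different components.
n4—n9 (5): add — endpoints in different components.
n3—n4 (7): add — endpoints in different components.
n5—n6 (10): add — endpoints in different components.
n3—n8 (11): skip — n8 and n3 already connected.
n1—n8 (12): skip — n1 and n8 already connected.
n7—n8 (13): add — endpoints in different components.
MST edge set: {n1—n3, n5—n9, n8—n9, n4—n9, n3—n4, n5—n6, n7—n8}.
Of the listed edges, {n8—n9} are in the MST → 1.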